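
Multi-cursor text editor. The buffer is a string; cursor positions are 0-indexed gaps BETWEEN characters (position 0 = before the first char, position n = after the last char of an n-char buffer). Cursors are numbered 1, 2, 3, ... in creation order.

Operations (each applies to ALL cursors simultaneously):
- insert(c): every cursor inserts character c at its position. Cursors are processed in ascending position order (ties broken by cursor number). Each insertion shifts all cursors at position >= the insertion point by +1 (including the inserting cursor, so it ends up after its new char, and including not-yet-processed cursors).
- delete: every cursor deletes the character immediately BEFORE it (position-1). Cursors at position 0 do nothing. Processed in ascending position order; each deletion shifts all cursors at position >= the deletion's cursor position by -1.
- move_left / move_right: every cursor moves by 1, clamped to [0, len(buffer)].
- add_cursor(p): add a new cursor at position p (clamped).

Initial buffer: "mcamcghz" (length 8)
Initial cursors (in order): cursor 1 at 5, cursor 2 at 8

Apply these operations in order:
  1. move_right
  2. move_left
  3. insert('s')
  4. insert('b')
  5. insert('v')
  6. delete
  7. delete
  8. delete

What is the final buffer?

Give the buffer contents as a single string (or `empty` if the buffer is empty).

Answer: mcamcghz

Derivation:
After op 1 (move_right): buffer="mcamcghz" (len 8), cursors c1@6 c2@8, authorship ........
After op 2 (move_left): buffer="mcamcghz" (len 8), cursors c1@5 c2@7, authorship ........
After op 3 (insert('s')): buffer="mcamcsghsz" (len 10), cursors c1@6 c2@9, authorship .....1..2.
After op 4 (insert('b')): buffer="mcamcsbghsbz" (len 12), cursors c1@7 c2@11, authorship .....11..22.
After op 5 (insert('v')): buffer="mcamcsbvghsbvz" (len 14), cursors c1@8 c2@13, authorship .....111..222.
After op 6 (delete): buffer="mcamcsbghsbz" (len 12), cursors c1@7 c2@11, authorship .....11..22.
After op 7 (delete): buffer="mcamcsghsz" (len 10), cursors c1@6 c2@9, authorship .....1..2.
After op 8 (delete): buffer="mcamcghz" (len 8), cursors c1@5 c2@7, authorship ........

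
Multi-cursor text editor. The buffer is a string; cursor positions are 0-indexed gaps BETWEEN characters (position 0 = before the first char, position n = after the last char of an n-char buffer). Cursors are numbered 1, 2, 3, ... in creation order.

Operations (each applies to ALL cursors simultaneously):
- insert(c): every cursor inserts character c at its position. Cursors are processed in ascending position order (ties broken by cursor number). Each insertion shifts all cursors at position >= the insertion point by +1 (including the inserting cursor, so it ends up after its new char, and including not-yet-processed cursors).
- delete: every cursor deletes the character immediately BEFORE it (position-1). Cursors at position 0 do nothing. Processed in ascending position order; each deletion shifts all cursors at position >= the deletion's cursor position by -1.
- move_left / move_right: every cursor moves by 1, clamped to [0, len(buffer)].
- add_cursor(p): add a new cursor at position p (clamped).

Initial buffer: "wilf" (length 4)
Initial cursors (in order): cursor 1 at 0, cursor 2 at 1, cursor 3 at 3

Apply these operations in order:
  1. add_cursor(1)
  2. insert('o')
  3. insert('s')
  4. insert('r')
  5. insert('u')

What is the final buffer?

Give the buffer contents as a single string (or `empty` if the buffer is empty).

After op 1 (add_cursor(1)): buffer="wilf" (len 4), cursors c1@0 c2@1 c4@1 c3@3, authorship ....
After op 2 (insert('o')): buffer="owooilof" (len 8), cursors c1@1 c2@4 c4@4 c3@7, authorship 1.24..3.
After op 3 (insert('s')): buffer="oswoossilosf" (len 12), cursors c1@2 c2@7 c4@7 c3@11, authorship 11.2424..33.
After op 4 (insert('r')): buffer="osrwoossrrilosrf" (len 16), cursors c1@3 c2@10 c4@10 c3@15, authorship 111.242424..333.
After op 5 (insert('u')): buffer="osruwoossrruuilosruf" (len 20), cursors c1@4 c2@13 c4@13 c3@19, authorship 1111.24242424..3333.

Answer: osruwoossrruuilosruf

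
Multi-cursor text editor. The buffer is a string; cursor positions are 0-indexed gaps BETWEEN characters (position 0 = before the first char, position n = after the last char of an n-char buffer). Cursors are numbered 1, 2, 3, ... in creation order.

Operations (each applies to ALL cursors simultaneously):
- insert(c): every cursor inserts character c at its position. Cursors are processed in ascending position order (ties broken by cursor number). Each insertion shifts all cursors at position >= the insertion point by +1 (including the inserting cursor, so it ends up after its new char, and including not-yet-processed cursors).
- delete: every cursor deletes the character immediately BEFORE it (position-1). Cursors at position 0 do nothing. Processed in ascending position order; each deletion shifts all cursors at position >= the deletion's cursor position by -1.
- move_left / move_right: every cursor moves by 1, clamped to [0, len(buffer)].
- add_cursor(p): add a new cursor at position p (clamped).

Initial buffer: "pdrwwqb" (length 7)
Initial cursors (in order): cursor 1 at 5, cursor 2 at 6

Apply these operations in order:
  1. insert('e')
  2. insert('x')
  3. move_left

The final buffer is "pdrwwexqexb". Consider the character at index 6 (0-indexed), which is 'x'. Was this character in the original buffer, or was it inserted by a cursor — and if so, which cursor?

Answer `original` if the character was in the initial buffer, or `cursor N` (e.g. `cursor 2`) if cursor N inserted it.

Answer: cursor 1

Derivation:
After op 1 (insert('e')): buffer="pdrwweqeb" (len 9), cursors c1@6 c2@8, authorship .....1.2.
After op 2 (insert('x')): buffer="pdrwwexqexb" (len 11), cursors c1@7 c2@10, authorship .....11.22.
After op 3 (move_left): buffer="pdrwwexqexb" (len 11), cursors c1@6 c2@9, authorship .....11.22.
Authorship (.=original, N=cursor N): . . . . . 1 1 . 2 2 .
Index 6: author = 1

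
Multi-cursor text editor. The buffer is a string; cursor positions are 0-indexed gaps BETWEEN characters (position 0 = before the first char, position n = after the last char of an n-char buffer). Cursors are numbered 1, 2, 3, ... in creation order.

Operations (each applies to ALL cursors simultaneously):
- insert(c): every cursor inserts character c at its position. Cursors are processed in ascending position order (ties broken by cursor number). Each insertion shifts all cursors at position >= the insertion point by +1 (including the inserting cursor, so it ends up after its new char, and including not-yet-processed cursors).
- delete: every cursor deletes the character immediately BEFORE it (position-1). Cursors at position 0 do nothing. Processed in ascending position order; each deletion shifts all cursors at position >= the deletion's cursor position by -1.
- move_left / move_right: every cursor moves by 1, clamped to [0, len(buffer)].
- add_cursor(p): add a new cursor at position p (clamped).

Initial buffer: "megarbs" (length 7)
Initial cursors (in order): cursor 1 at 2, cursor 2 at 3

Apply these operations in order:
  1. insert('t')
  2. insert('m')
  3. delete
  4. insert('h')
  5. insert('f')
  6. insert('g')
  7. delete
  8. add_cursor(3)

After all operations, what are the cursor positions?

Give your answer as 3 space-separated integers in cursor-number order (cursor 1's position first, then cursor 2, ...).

Answer: 5 9 3

Derivation:
After op 1 (insert('t')): buffer="metgtarbs" (len 9), cursors c1@3 c2@5, authorship ..1.2....
After op 2 (insert('m')): buffer="metmgtmarbs" (len 11), cursors c1@4 c2@7, authorship ..11.22....
After op 3 (delete): buffer="metgtarbs" (len 9), cursors c1@3 c2@5, authorship ..1.2....
After op 4 (insert('h')): buffer="methgtharbs" (len 11), cursors c1@4 c2@7, authorship ..11.22....
After op 5 (insert('f')): buffer="methfgthfarbs" (len 13), cursors c1@5 c2@9, authorship ..111.222....
After op 6 (insert('g')): buffer="methfggthfgarbs" (len 15), cursors c1@6 c2@11, authorship ..1111.2222....
After op 7 (delete): buffer="methfgthfarbs" (len 13), cursors c1@5 c2@9, authorship ..111.222....
After op 8 (add_cursor(3)): buffer="methfgthfarbs" (len 13), cursors c3@3 c1@5 c2@9, authorship ..111.222....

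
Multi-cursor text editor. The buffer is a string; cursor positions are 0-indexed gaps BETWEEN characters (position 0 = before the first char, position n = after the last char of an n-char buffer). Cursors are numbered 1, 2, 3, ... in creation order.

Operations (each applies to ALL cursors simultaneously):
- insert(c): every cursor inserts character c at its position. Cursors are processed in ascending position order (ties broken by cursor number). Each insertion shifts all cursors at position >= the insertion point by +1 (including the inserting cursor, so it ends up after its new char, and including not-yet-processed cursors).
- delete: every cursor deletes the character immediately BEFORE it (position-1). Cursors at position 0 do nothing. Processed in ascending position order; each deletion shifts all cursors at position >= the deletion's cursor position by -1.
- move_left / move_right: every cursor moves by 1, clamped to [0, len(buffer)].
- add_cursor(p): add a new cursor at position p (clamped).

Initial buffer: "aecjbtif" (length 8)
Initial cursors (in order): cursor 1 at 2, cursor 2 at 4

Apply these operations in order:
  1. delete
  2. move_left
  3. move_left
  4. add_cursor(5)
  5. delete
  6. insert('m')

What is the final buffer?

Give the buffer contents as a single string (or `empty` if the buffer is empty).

After op 1 (delete): buffer="acbtif" (len 6), cursors c1@1 c2@2, authorship ......
After op 2 (move_left): buffer="acbtif" (len 6), cursors c1@0 c2@1, authorship ......
After op 3 (move_left): buffer="acbtif" (len 6), cursors c1@0 c2@0, authorship ......
After op 4 (add_cursor(5)): buffer="acbtif" (len 6), cursors c1@0 c2@0 c3@5, authorship ......
After op 5 (delete): buffer="acbtf" (len 5), cursors c1@0 c2@0 c3@4, authorship .....
After op 6 (insert('m')): buffer="mmacbtmf" (len 8), cursors c1@2 c2@2 c3@7, authorship 12....3.

Answer: mmacbtmf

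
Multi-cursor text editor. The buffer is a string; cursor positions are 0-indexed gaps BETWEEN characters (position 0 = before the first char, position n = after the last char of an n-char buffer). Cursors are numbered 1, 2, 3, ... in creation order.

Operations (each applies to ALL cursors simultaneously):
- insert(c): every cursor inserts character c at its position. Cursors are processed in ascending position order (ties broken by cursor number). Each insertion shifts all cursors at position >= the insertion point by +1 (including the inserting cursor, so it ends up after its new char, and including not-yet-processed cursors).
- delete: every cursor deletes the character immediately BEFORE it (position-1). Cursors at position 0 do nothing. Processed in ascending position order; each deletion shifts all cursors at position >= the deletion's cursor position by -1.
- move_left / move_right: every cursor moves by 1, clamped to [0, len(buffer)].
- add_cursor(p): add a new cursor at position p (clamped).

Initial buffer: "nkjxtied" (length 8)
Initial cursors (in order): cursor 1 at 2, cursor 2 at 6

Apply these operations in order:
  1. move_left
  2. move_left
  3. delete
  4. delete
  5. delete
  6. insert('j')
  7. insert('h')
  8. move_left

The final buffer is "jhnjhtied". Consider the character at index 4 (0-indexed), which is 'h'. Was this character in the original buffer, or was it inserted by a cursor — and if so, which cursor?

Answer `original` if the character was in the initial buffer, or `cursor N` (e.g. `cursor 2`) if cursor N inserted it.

After op 1 (move_left): buffer="nkjxtied" (len 8), cursors c1@1 c2@5, authorship ........
After op 2 (move_left): buffer="nkjxtied" (len 8), cursors c1@0 c2@4, authorship ........
After op 3 (delete): buffer="nkjtied" (len 7), cursors c1@0 c2@3, authorship .......
After op 4 (delete): buffer="nktied" (len 6), cursors c1@0 c2@2, authorship ......
After op 5 (delete): buffer="ntied" (len 5), cursors c1@0 c2@1, authorship .....
After op 6 (insert('j')): buffer="jnjtied" (len 7), cursors c1@1 c2@3, authorship 1.2....
After op 7 (insert('h')): buffer="jhnjhtied" (len 9), cursors c1@2 c2@5, authorship 11.22....
After op 8 (move_left): buffer="jhnjhtied" (len 9), cursors c1@1 c2@4, authorship 11.22....
Authorship (.=original, N=cursor N): 1 1 . 2 2 . . . .
Index 4: author = 2

Answer: cursor 2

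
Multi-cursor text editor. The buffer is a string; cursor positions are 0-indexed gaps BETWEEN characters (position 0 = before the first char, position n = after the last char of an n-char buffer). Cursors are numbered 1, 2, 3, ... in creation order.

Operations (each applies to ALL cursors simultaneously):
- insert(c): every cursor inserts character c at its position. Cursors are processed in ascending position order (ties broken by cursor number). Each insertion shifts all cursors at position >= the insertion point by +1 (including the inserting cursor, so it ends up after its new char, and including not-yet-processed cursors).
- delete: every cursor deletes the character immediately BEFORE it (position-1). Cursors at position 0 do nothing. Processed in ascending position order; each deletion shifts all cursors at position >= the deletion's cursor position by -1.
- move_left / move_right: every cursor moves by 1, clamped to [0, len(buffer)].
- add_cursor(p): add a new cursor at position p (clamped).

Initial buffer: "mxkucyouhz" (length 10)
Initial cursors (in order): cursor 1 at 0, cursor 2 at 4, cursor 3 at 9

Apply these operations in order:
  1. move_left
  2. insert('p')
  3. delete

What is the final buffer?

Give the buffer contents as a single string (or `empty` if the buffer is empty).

Answer: mxkucyouhz

Derivation:
After op 1 (move_left): buffer="mxkucyouhz" (len 10), cursors c1@0 c2@3 c3@8, authorship ..........
After op 2 (insert('p')): buffer="pmxkpucyouphz" (len 13), cursors c1@1 c2@5 c3@11, authorship 1...2.....3..
After op 3 (delete): buffer="mxkucyouhz" (len 10), cursors c1@0 c2@3 c3@8, authorship ..........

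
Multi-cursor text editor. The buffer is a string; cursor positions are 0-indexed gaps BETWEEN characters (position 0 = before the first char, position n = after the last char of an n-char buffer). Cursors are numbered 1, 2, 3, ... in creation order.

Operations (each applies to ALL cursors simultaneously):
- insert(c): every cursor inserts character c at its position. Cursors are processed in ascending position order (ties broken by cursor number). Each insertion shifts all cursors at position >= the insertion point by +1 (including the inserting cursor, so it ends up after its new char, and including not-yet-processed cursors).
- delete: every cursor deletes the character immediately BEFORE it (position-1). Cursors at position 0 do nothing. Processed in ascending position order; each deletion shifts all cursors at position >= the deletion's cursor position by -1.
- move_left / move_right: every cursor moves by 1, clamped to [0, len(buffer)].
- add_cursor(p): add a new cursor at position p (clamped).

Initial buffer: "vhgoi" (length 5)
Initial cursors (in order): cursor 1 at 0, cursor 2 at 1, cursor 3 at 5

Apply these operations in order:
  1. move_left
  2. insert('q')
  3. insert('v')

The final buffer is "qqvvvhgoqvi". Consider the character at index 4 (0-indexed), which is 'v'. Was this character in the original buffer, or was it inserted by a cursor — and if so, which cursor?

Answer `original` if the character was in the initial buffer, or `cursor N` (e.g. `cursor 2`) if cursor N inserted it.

After op 1 (move_left): buffer="vhgoi" (len 5), cursors c1@0 c2@0 c3@4, authorship .....
After op 2 (insert('q')): buffer="qqvhgoqi" (len 8), cursors c1@2 c2@2 c3@7, authorship 12....3.
After op 3 (insert('v')): buffer="qqvvvhgoqvi" (len 11), cursors c1@4 c2@4 c3@10, authorship 1212....33.
Authorship (.=original, N=cursor N): 1 2 1 2 . . . . 3 3 .
Index 4: author = original

Answer: original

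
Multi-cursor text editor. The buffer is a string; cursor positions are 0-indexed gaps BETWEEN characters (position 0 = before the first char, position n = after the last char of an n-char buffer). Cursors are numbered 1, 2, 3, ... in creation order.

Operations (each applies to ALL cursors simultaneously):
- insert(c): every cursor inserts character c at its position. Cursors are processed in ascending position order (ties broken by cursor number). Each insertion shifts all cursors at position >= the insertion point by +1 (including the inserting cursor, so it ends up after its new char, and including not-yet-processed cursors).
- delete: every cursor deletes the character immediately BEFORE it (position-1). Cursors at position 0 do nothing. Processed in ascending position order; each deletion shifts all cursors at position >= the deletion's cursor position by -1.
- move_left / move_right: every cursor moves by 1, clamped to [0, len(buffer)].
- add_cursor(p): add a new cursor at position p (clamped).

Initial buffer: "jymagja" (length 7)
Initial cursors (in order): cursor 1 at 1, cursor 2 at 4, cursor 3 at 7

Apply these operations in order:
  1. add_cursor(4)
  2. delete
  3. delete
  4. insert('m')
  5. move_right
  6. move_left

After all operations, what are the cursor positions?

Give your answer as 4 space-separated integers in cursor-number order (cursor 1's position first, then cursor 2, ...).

Answer: 3 3 4 3

Derivation:
After op 1 (add_cursor(4)): buffer="jymagja" (len 7), cursors c1@1 c2@4 c4@4 c3@7, authorship .......
After op 2 (delete): buffer="ygj" (len 3), cursors c1@0 c2@1 c4@1 c3@3, authorship ...
After op 3 (delete): buffer="g" (len 1), cursors c1@0 c2@0 c4@0 c3@1, authorship .
After op 4 (insert('m')): buffer="mmmgm" (len 5), cursors c1@3 c2@3 c4@3 c3@5, authorship 124.3
After op 5 (move_right): buffer="mmmgm" (len 5), cursors c1@4 c2@4 c4@4 c3@5, authorship 124.3
After op 6 (move_left): buffer="mmmgm" (len 5), cursors c1@3 c2@3 c4@3 c3@4, authorship 124.3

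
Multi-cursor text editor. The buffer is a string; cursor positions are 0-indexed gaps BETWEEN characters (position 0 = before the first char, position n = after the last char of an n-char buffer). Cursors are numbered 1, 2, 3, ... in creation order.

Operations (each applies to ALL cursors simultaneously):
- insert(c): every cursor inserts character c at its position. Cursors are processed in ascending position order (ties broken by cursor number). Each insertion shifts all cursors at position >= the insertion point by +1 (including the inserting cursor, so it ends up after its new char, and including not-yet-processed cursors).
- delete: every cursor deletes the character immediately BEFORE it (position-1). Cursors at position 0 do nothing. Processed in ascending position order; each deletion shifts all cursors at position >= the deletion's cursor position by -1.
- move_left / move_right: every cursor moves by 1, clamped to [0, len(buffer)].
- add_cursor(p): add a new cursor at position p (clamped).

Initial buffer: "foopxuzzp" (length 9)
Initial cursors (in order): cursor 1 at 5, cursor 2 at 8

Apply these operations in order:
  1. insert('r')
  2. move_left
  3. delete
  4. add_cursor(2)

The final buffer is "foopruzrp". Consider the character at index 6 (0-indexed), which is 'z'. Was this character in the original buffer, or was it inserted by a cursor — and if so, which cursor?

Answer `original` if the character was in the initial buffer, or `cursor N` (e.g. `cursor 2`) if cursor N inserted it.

Answer: original

Derivation:
After op 1 (insert('r')): buffer="foopxruzzrp" (len 11), cursors c1@6 c2@10, authorship .....1...2.
After op 2 (move_left): buffer="foopxruzzrp" (len 11), cursors c1@5 c2@9, authorship .....1...2.
After op 3 (delete): buffer="foopruzrp" (len 9), cursors c1@4 c2@7, authorship ....1..2.
After op 4 (add_cursor(2)): buffer="foopruzrp" (len 9), cursors c3@2 c1@4 c2@7, authorship ....1..2.
Authorship (.=original, N=cursor N): . . . . 1 . . 2 .
Index 6: author = original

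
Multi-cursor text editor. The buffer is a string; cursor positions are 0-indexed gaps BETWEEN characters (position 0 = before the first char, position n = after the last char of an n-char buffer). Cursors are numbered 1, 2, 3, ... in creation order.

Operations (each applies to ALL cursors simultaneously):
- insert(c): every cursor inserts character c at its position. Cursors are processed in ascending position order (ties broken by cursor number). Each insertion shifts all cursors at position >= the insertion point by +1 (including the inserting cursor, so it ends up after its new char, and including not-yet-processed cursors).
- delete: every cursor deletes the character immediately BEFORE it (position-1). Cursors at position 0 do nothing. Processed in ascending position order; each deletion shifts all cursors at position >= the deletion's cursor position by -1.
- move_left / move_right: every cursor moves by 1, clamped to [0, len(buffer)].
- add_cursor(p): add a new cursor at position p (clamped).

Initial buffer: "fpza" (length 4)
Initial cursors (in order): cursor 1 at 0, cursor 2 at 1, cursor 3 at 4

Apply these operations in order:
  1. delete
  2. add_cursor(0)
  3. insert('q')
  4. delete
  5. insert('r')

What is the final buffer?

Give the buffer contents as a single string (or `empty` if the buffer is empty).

After op 1 (delete): buffer="pz" (len 2), cursors c1@0 c2@0 c3@2, authorship ..
After op 2 (add_cursor(0)): buffer="pz" (len 2), cursors c1@0 c2@0 c4@0 c3@2, authorship ..
After op 3 (insert('q')): buffer="qqqpzq" (len 6), cursors c1@3 c2@3 c4@3 c3@6, authorship 124..3
After op 4 (delete): buffer="pz" (len 2), cursors c1@0 c2@0 c4@0 c3@2, authorship ..
After op 5 (insert('r')): buffer="rrrpzr" (len 6), cursors c1@3 c2@3 c4@3 c3@6, authorship 124..3

Answer: rrrpzr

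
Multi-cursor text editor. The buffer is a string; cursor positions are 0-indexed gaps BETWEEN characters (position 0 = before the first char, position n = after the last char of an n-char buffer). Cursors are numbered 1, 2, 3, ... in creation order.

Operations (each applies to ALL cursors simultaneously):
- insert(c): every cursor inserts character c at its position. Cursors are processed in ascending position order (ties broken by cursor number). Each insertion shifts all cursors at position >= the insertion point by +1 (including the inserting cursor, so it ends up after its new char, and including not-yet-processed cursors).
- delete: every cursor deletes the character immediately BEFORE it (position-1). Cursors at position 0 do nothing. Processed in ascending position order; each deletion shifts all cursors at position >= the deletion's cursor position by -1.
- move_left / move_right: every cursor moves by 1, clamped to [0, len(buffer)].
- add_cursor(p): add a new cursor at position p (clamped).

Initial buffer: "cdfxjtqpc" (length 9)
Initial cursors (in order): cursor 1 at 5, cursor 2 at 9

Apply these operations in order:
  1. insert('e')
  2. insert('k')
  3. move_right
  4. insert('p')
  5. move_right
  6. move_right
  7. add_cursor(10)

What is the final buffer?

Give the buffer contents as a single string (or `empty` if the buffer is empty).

After op 1 (insert('e')): buffer="cdfxjetqpce" (len 11), cursors c1@6 c2@11, authorship .....1....2
After op 2 (insert('k')): buffer="cdfxjektqpcek" (len 13), cursors c1@7 c2@13, authorship .....11....22
After op 3 (move_right): buffer="cdfxjektqpcek" (len 13), cursors c1@8 c2@13, authorship .....11....22
After op 4 (insert('p')): buffer="cdfxjektpqpcekp" (len 15), cursors c1@9 c2@15, authorship .....11.1...222
After op 5 (move_right): buffer="cdfxjektpqpcekp" (len 15), cursors c1@10 c2@15, authorship .....11.1...222
After op 6 (move_right): buffer="cdfxjektpqpcekp" (len 15), cursors c1@11 c2@15, authorship .....11.1...222
After op 7 (add_cursor(10)): buffer="cdfxjektpqpcekp" (len 15), cursors c3@10 c1@11 c2@15, authorship .....11.1...222

Answer: cdfxjektpqpcekp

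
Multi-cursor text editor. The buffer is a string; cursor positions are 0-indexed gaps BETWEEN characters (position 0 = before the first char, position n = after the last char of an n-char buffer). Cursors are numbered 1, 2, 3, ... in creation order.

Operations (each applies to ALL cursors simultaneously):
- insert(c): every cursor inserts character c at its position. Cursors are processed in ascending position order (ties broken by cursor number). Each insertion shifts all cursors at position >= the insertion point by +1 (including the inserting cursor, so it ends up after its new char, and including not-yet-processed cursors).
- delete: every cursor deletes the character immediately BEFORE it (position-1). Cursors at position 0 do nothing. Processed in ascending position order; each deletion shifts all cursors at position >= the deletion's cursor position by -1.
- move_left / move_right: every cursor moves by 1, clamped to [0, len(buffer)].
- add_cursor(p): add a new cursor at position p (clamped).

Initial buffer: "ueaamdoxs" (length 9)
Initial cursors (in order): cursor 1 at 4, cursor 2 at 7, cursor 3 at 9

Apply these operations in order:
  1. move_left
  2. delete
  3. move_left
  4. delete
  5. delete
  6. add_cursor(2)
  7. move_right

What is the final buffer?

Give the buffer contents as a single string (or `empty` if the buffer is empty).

Answer: os

Derivation:
After op 1 (move_left): buffer="ueaamdoxs" (len 9), cursors c1@3 c2@6 c3@8, authorship .........
After op 2 (delete): buffer="ueamos" (len 6), cursors c1@2 c2@4 c3@5, authorship ......
After op 3 (move_left): buffer="ueamos" (len 6), cursors c1@1 c2@3 c3@4, authorship ......
After op 4 (delete): buffer="eos" (len 3), cursors c1@0 c2@1 c3@1, authorship ...
After op 5 (delete): buffer="os" (len 2), cursors c1@0 c2@0 c3@0, authorship ..
After op 6 (add_cursor(2)): buffer="os" (len 2), cursors c1@0 c2@0 c3@0 c4@2, authorship ..
After op 7 (move_right): buffer="os" (len 2), cursors c1@1 c2@1 c3@1 c4@2, authorship ..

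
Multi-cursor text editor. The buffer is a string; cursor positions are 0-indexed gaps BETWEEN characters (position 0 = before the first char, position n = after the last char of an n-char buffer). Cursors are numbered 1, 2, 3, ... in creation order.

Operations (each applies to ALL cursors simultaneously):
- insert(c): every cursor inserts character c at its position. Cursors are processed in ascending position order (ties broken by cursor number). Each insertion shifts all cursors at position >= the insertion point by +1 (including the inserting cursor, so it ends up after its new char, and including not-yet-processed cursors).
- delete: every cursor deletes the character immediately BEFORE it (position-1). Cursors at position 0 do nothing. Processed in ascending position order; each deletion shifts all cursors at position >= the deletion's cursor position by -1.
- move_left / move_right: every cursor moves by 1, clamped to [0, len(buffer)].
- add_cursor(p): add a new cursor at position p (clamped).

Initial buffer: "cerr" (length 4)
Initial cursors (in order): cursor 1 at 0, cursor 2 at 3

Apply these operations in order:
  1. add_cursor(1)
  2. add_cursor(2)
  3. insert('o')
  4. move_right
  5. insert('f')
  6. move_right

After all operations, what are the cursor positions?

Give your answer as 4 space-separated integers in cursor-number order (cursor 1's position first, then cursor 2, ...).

Answer: 4 12 7 10

Derivation:
After op 1 (add_cursor(1)): buffer="cerr" (len 4), cursors c1@0 c3@1 c2@3, authorship ....
After op 2 (add_cursor(2)): buffer="cerr" (len 4), cursors c1@0 c3@1 c4@2 c2@3, authorship ....
After op 3 (insert('o')): buffer="ocoeoror" (len 8), cursors c1@1 c3@3 c4@5 c2@7, authorship 1.3.4.2.
After op 4 (move_right): buffer="ocoeoror" (len 8), cursors c1@2 c3@4 c4@6 c2@8, authorship 1.3.4.2.
After op 5 (insert('f')): buffer="ocfoeforforf" (len 12), cursors c1@3 c3@6 c4@9 c2@12, authorship 1.13.34.42.2
After op 6 (move_right): buffer="ocfoeforforf" (len 12), cursors c1@4 c3@7 c4@10 c2@12, authorship 1.13.34.42.2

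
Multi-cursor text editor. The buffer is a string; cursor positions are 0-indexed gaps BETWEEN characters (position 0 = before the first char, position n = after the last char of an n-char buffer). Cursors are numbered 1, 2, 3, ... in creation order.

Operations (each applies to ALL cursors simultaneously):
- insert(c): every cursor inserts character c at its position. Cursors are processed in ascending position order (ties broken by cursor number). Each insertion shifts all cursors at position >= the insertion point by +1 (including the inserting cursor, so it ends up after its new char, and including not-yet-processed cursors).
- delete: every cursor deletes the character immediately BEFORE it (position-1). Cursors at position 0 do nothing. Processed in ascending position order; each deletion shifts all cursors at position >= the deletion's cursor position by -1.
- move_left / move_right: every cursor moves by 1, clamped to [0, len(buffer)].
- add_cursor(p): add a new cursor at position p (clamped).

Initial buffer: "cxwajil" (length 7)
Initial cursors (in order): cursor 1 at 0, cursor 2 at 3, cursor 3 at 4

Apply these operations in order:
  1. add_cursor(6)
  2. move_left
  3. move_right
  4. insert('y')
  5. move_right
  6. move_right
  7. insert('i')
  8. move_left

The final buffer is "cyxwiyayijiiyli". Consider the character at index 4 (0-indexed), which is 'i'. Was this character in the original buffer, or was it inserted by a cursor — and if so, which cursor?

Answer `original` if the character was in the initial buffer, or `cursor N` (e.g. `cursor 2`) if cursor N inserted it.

Answer: cursor 1

Derivation:
After op 1 (add_cursor(6)): buffer="cxwajil" (len 7), cursors c1@0 c2@3 c3@4 c4@6, authorship .......
After op 2 (move_left): buffer="cxwajil" (len 7), cursors c1@0 c2@2 c3@3 c4@5, authorship .......
After op 3 (move_right): buffer="cxwajil" (len 7), cursors c1@1 c2@3 c3@4 c4@6, authorship .......
After op 4 (insert('y')): buffer="cyxwyayjiyl" (len 11), cursors c1@2 c2@5 c3@7 c4@10, authorship .1..2.3..4.
After op 5 (move_right): buffer="cyxwyayjiyl" (len 11), cursors c1@3 c2@6 c3@8 c4@11, authorship .1..2.3..4.
After op 6 (move_right): buffer="cyxwyayjiyl" (len 11), cursors c1@4 c2@7 c3@9 c4@11, authorship .1..2.3..4.
After op 7 (insert('i')): buffer="cyxwiyayijiiyli" (len 15), cursors c1@5 c2@9 c3@12 c4@15, authorship .1..12.32..34.4
After op 8 (move_left): buffer="cyxwiyayijiiyli" (len 15), cursors c1@4 c2@8 c3@11 c4@14, authorship .1..12.32..34.4
Authorship (.=original, N=cursor N): . 1 . . 1 2 . 3 2 . . 3 4 . 4
Index 4: author = 1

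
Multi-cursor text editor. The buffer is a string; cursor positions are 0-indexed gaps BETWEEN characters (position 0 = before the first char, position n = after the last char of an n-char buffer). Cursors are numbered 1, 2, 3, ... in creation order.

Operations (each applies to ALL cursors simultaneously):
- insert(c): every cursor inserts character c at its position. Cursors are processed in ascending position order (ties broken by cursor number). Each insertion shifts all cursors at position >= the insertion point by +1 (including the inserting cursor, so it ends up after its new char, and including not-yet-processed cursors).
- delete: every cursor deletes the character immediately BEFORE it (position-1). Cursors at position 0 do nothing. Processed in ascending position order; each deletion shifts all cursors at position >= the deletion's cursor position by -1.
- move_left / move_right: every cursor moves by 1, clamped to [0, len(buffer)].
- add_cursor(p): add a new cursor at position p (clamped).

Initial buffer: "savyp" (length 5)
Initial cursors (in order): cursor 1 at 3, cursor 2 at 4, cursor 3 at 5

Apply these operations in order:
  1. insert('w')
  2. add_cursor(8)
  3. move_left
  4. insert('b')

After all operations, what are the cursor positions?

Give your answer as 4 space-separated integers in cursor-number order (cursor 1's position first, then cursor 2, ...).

After op 1 (insert('w')): buffer="savwywpw" (len 8), cursors c1@4 c2@6 c3@8, authorship ...1.2.3
After op 2 (add_cursor(8)): buffer="savwywpw" (len 8), cursors c1@4 c2@6 c3@8 c4@8, authorship ...1.2.3
After op 3 (move_left): buffer="savwywpw" (len 8), cursors c1@3 c2@5 c3@7 c4@7, authorship ...1.2.3
After op 4 (insert('b')): buffer="savbwybwpbbw" (len 12), cursors c1@4 c2@7 c3@11 c4@11, authorship ...11.22.343

Answer: 4 7 11 11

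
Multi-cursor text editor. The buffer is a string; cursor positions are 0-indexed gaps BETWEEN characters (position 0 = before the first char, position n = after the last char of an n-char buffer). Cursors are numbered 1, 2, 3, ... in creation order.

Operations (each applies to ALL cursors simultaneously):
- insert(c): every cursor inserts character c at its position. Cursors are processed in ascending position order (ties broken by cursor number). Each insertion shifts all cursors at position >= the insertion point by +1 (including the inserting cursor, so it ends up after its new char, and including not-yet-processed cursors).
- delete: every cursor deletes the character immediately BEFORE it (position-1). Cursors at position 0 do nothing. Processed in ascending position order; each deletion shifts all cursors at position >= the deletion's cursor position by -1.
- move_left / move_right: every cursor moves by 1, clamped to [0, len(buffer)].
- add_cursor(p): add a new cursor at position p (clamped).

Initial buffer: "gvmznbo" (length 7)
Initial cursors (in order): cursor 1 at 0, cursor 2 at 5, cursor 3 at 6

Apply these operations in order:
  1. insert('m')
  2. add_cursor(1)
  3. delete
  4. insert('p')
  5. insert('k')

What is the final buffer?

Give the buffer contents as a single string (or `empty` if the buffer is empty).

Answer: ppkkgvmznpkbpko

Derivation:
After op 1 (insert('m')): buffer="mgvmznmbmo" (len 10), cursors c1@1 c2@7 c3@9, authorship 1.....2.3.
After op 2 (add_cursor(1)): buffer="mgvmznmbmo" (len 10), cursors c1@1 c4@1 c2@7 c3@9, authorship 1.....2.3.
After op 3 (delete): buffer="gvmznbo" (len 7), cursors c1@0 c4@0 c2@5 c3@6, authorship .......
After op 4 (insert('p')): buffer="ppgvmznpbpo" (len 11), cursors c1@2 c4@2 c2@8 c3@10, authorship 14.....2.3.
After op 5 (insert('k')): buffer="ppkkgvmznpkbpko" (len 15), cursors c1@4 c4@4 c2@11 c3@14, authorship 1414.....22.33.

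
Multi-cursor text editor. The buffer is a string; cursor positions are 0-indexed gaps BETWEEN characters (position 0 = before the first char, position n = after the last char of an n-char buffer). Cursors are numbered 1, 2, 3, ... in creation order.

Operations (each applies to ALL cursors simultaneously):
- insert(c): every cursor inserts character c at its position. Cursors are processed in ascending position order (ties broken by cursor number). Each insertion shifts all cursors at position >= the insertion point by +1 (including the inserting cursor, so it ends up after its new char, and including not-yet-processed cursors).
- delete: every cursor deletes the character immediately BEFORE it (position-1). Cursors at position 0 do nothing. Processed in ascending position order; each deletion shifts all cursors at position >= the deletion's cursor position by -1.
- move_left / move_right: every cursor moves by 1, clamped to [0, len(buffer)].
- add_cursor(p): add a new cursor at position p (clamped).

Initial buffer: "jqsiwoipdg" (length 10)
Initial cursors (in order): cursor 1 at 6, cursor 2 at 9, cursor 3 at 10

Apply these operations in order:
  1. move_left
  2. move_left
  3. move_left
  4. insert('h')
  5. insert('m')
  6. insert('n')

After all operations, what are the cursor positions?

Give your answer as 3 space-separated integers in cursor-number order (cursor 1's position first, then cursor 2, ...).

After op 1 (move_left): buffer="jqsiwoipdg" (len 10), cursors c1@5 c2@8 c3@9, authorship ..........
After op 2 (move_left): buffer="jqsiwoipdg" (len 10), cursors c1@4 c2@7 c3@8, authorship ..........
After op 3 (move_left): buffer="jqsiwoipdg" (len 10), cursors c1@3 c2@6 c3@7, authorship ..........
After op 4 (insert('h')): buffer="jqshiwohihpdg" (len 13), cursors c1@4 c2@8 c3@10, authorship ...1...2.3...
After op 5 (insert('m')): buffer="jqshmiwohmihmpdg" (len 16), cursors c1@5 c2@10 c3@13, authorship ...11...22.33...
After op 6 (insert('n')): buffer="jqshmniwohmnihmnpdg" (len 19), cursors c1@6 c2@12 c3@16, authorship ...111...222.333...

Answer: 6 12 16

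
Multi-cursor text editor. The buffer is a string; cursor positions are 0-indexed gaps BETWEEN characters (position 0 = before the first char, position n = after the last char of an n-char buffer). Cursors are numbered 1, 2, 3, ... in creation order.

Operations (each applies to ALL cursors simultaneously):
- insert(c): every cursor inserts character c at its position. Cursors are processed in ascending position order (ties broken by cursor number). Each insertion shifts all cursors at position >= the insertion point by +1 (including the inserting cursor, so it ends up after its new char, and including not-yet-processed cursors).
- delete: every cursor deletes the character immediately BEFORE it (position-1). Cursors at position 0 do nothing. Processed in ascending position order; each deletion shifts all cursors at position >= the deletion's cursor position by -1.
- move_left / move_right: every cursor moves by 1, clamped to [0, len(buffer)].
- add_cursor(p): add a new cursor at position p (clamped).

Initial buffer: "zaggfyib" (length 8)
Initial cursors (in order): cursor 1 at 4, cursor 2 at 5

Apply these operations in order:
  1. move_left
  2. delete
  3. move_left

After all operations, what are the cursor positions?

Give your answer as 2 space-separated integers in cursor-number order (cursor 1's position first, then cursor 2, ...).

Answer: 1 1

Derivation:
After op 1 (move_left): buffer="zaggfyib" (len 8), cursors c1@3 c2@4, authorship ........
After op 2 (delete): buffer="zafyib" (len 6), cursors c1@2 c2@2, authorship ......
After op 3 (move_left): buffer="zafyib" (len 6), cursors c1@1 c2@1, authorship ......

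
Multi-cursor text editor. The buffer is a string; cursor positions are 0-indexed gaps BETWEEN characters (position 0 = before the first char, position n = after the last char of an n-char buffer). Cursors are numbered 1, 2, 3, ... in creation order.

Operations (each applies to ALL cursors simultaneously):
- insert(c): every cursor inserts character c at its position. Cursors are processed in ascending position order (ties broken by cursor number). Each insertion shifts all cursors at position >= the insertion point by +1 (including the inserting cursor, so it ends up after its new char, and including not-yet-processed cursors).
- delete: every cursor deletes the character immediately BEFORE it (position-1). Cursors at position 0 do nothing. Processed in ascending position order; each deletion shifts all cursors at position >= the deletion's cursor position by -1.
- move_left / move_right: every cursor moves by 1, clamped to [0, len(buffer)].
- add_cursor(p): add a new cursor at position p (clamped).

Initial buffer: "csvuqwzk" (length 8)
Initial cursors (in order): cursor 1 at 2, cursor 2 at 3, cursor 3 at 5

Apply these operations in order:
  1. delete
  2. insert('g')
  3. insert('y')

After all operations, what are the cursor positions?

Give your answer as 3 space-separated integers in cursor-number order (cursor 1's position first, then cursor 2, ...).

After op 1 (delete): buffer="cuwzk" (len 5), cursors c1@1 c2@1 c3@2, authorship .....
After op 2 (insert('g')): buffer="cggugwzk" (len 8), cursors c1@3 c2@3 c3@5, authorship .12.3...
After op 3 (insert('y')): buffer="cggyyugywzk" (len 11), cursors c1@5 c2@5 c3@8, authorship .1212.33...

Answer: 5 5 8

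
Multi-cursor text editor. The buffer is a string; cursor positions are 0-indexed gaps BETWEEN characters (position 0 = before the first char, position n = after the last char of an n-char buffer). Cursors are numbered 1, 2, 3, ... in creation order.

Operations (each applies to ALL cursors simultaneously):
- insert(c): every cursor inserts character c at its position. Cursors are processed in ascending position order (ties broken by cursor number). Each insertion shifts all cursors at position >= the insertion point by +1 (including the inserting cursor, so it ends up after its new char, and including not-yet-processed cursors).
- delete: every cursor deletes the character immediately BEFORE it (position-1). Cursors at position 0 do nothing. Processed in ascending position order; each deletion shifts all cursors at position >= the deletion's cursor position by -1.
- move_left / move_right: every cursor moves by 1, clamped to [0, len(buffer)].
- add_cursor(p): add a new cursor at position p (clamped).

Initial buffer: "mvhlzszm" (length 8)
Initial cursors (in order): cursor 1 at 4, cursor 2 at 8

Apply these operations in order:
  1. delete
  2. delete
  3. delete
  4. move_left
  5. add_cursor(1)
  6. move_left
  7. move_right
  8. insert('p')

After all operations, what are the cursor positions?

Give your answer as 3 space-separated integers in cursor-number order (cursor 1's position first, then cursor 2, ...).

Answer: 4 4 4

Derivation:
After op 1 (delete): buffer="mvhzsz" (len 6), cursors c1@3 c2@6, authorship ......
After op 2 (delete): buffer="mvzs" (len 4), cursors c1@2 c2@4, authorship ....
After op 3 (delete): buffer="mz" (len 2), cursors c1@1 c2@2, authorship ..
After op 4 (move_left): buffer="mz" (len 2), cursors c1@0 c2@1, authorship ..
After op 5 (add_cursor(1)): buffer="mz" (len 2), cursors c1@0 c2@1 c3@1, authorship ..
After op 6 (move_left): buffer="mz" (len 2), cursors c1@0 c2@0 c3@0, authorship ..
After op 7 (move_right): buffer="mz" (len 2), cursors c1@1 c2@1 c3@1, authorship ..
After op 8 (insert('p')): buffer="mpppz" (len 5), cursors c1@4 c2@4 c3@4, authorship .123.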